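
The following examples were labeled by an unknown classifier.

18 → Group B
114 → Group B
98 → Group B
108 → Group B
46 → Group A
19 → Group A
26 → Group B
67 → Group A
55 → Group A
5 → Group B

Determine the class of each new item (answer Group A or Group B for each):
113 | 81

One predicate separates the groups cleanly: ≡ 1 (mod 3).
113: Group B (113 mod 3 = 2).
81: Group B (81 mod 3 = 0).

Group B, Group B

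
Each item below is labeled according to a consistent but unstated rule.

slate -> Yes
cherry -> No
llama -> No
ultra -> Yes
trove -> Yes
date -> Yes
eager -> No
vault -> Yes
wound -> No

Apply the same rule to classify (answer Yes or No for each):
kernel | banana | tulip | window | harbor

No, No, Yes, No, No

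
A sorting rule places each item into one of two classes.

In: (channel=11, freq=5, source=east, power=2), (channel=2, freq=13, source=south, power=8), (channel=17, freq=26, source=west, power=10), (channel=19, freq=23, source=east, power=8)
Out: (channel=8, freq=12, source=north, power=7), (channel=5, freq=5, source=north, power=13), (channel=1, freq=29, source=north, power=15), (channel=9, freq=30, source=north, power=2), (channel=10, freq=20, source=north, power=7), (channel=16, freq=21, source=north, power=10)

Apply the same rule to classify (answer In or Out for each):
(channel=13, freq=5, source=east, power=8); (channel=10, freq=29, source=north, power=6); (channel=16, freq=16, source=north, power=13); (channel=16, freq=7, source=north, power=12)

In, Out, Out, Out

The pattern is that an item is 'In' exactly when: source is not north.
In: (channel=13, freq=5, source=east, power=8), since source is east. Out: (channel=10, freq=29, source=north, power=6), since source is north. Out: (channel=16, freq=16, source=north, power=13), since source is north. Out: (channel=16, freq=7, source=north, power=12), since source is north.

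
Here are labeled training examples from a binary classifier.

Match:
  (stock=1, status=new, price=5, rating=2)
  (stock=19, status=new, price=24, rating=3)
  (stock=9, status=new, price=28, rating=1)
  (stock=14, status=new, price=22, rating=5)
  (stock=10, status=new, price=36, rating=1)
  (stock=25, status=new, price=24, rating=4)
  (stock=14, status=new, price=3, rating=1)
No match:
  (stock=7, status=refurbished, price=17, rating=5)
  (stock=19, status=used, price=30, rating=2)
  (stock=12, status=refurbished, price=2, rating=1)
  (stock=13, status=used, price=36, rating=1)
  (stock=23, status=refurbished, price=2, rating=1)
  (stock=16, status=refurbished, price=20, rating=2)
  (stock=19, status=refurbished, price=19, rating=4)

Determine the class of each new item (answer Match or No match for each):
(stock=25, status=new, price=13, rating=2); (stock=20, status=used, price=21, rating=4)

The simplest hypothesis consistent with all the labels is: status is new.
(stock=25, status=new, price=13, rating=2): status is new — fits, so Match. (stock=20, status=used, price=21, rating=4): status is used — does not fit, so No match.

Match, No match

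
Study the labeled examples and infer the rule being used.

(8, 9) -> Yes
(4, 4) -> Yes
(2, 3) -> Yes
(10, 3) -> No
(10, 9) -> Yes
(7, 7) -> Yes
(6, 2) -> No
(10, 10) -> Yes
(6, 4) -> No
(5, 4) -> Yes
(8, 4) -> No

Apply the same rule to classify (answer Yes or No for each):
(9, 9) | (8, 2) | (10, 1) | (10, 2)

The rule appears to be: |first − second| ≤ 1.
Yes: (9, 9), since |9−9| = 0.
No: (8, 2), since |8−2| = 6.
No: (10, 1), since |10−1| = 9.
No: (10, 2), since |10−2| = 8.

Yes, No, No, No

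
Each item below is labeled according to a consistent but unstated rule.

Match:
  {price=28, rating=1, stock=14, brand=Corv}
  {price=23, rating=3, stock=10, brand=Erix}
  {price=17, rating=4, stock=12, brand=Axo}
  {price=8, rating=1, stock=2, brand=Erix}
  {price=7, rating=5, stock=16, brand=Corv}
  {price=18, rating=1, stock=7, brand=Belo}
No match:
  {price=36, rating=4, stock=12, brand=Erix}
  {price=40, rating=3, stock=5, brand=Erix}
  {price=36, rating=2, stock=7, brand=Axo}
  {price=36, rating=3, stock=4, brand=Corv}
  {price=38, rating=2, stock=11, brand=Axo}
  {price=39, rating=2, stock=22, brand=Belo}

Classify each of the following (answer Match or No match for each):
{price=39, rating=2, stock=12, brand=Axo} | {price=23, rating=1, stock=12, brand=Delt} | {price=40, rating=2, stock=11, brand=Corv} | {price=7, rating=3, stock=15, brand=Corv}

No match, Match, No match, Match

The distinguishing property — price ≤ 28 — holds for all the 'Match' cases and none of the 'No match' cases.
No match: {price=39, rating=2, stock=12, brand=Axo}, since price = 39.
Match: {price=23, rating=1, stock=12, brand=Delt}, since price = 23.
No match: {price=40, rating=2, stock=11, brand=Corv}, since price = 40.
Match: {price=7, rating=3, stock=15, brand=Corv}, since price = 7.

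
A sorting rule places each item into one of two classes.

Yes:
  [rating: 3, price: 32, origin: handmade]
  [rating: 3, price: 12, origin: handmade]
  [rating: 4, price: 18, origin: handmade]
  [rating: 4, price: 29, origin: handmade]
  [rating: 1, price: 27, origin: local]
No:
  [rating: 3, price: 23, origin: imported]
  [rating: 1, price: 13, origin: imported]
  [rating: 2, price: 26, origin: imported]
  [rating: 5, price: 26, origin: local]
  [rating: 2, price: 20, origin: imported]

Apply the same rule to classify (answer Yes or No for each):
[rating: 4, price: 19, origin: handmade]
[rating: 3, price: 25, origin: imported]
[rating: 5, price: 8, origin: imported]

Yes, No, No

Rule: origin is handmade OR price = 27. This holds for each 'Yes' example and fails for each 'No' one.
[rating: 4, price: 19, origin: handmade]: origin is handmade, price = 19 — matches, so Yes.
[rating: 3, price: 25, origin: imported]: origin is imported, price = 25 — does not satisfy this, so No.
[rating: 5, price: 8, origin: imported]: origin is imported, price = 8 — does not satisfy this, so No.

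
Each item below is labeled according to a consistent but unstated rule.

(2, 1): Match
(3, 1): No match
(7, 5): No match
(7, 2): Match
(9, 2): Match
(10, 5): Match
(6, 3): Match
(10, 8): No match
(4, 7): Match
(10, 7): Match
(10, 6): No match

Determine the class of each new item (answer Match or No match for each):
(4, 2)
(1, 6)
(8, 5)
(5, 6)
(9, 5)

No match, Match, Match, Match, No match

One predicate separates the groups cleanly: sum is odd.
(4, 2): 4+2 = 6, does not fit → No match. (1, 6): 1+6 = 7, satisfies this → Match. (8, 5): 8+5 = 13, satisfies this → Match. (5, 6): 5+6 = 11, satisfies this → Match. (9, 5): 9+5 = 14, does not fit → No match.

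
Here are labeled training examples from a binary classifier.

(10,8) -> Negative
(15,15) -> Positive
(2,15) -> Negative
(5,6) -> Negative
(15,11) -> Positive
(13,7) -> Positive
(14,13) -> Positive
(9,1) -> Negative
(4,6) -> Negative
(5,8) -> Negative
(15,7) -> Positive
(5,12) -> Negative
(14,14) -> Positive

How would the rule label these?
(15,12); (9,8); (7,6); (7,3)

Positive, Negative, Negative, Negative

Rule: sum ≥ 20. This holds for each 'Positive' example and fails for each 'Negative' one.
(15,12): Positive (15+12 = 27).
(9,8): Negative (9+8 = 17).
(7,6): Negative (7+6 = 13).
(7,3): Negative (7+3 = 10).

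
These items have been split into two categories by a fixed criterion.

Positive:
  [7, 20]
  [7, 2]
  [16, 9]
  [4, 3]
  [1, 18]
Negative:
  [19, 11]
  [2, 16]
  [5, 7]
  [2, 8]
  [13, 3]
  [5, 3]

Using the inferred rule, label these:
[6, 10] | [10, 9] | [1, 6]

Negative, Positive, Positive

One predicate separates the groups cleanly: sum is odd.
Negative: [6, 10], since 6+10 = 16. Positive: [10, 9], since 10+9 = 19. Positive: [1, 6], since 1+6 = 7.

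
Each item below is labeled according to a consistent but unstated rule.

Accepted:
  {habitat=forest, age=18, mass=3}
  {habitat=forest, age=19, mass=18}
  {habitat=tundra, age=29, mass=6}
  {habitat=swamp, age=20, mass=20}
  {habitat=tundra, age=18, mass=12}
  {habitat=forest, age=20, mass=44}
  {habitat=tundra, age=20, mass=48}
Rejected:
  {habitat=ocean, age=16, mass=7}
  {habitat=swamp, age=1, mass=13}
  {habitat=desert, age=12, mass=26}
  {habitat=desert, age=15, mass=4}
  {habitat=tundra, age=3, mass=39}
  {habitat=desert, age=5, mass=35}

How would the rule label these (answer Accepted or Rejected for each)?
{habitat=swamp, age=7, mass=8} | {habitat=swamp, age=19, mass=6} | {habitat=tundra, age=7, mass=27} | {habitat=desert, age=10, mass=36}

The common property of the 'Accepted' items is: age ≥ 18. No 'Rejected' item has it.
{habitat=swamp, age=7, mass=8}: Rejected (age = 7).
{habitat=swamp, age=19, mass=6}: Accepted (age = 19).
{habitat=tundra, age=7, mass=27}: Rejected (age = 7).
{habitat=desert, age=10, mass=36}: Rejected (age = 10).

Rejected, Accepted, Rejected, Rejected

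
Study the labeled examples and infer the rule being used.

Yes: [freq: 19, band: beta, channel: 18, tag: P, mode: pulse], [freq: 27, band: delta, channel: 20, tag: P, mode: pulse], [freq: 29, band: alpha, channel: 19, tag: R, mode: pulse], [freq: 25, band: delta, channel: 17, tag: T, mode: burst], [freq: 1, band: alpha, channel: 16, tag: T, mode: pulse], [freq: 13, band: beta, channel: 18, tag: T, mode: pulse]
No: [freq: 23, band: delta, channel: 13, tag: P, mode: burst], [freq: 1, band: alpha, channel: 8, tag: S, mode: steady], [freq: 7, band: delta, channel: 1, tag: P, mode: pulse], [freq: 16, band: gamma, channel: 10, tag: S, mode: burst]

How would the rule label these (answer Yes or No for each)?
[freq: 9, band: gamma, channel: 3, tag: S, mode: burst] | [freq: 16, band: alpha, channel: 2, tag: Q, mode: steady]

No, No

All 'Yes' examples share one property — channel ≥ 16 — and every 'No' example lacks it.
No: [freq: 9, band: gamma, channel: 3, tag: S, mode: burst], since channel = 3. No: [freq: 16, band: alpha, channel: 2, tag: Q, mode: steady], since channel = 2.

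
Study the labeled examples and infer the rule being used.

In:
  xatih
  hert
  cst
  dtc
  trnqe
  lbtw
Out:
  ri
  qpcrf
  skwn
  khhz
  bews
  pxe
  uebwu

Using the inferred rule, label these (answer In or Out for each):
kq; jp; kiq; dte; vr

'In' ⟺ contains 't'.
kq: Out (no 't').
jp: Out (no 't').
kiq: Out (no 't').
dte: In (has 't').
vr: Out (no 't').

Out, Out, Out, In, Out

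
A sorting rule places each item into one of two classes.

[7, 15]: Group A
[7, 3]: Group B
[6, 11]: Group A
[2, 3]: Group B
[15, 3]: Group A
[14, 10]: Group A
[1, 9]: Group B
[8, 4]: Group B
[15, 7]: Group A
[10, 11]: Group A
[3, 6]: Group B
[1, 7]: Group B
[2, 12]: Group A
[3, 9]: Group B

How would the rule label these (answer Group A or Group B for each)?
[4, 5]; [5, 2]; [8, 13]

Group B, Group B, Group A

Rule: sum ≥ 14. This holds for each 'Group A' example and fails for each 'Group B' one.
[4, 5] — 4+5 = 9, hence Group B.
[5, 2] — 5+2 = 7, hence Group B.
[8, 13] — 8+13 = 21, hence Group A.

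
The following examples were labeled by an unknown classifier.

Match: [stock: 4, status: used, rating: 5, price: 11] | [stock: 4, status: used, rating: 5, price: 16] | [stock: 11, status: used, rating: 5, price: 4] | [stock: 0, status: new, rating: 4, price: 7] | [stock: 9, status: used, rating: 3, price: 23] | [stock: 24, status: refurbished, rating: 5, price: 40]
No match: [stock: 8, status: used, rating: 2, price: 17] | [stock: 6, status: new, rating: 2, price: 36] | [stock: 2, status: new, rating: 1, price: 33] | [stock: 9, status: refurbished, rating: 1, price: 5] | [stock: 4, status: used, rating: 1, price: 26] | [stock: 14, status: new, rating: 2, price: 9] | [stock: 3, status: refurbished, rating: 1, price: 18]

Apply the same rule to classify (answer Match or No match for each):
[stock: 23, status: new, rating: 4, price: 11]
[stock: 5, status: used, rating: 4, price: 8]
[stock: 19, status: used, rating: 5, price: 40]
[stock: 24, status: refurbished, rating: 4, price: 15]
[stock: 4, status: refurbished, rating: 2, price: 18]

Match, Match, Match, Match, No match

Every 'Match' example satisfies: rating ≥ 3. None of the 'No match' examples do.
[stock: 23, status: new, rating: 4, price: 11] — rating = 4, hence Match. [stock: 5, status: used, rating: 4, price: 8] — rating = 4, hence Match. [stock: 19, status: used, rating: 5, price: 40] — rating = 5, hence Match. [stock: 24, status: refurbished, rating: 4, price: 15] — rating = 4, hence Match. [stock: 4, status: refurbished, rating: 2, price: 18] — rating = 2, hence No match.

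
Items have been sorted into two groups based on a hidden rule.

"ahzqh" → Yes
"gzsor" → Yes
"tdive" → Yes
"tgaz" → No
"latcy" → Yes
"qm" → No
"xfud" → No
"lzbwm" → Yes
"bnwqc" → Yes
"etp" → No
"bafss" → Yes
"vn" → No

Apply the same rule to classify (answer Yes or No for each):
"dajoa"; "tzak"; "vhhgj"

Rule: length 5. This holds for each 'Yes' example and fails for each 'No' one.

Yes, No, Yes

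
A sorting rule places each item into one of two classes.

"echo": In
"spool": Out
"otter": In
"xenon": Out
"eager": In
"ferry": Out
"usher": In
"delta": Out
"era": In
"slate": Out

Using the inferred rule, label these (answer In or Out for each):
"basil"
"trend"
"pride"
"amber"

Checking candidate rules against both groups, what survives is: starts with a vowel.
"basil": starts with 'b', doesn't qualify → Out.
"trend": starts with 't', doesn't qualify → Out.
"pride": starts with 'p', doesn't qualify → Out.
"amber": starts with 'a', passes → In.

Out, Out, Out, In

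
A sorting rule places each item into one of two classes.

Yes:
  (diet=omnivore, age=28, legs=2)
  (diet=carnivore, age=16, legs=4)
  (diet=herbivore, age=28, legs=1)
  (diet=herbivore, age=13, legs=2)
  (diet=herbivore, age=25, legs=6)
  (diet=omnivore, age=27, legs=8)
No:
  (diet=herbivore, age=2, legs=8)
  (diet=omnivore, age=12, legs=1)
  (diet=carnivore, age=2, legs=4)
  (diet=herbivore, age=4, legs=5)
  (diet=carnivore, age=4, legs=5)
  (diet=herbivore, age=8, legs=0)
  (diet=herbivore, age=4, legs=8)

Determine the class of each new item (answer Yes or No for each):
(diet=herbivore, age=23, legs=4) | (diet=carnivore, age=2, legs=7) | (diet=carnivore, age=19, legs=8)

A rule that fits every label: age ≥ 13 — true of each 'Yes' example, false of each 'No' one.
Yes: (diet=herbivore, age=23, legs=4), since age = 23.
No: (diet=carnivore, age=2, legs=7), since age = 2.
Yes: (diet=carnivore, age=19, legs=8), since age = 19.

Yes, No, Yes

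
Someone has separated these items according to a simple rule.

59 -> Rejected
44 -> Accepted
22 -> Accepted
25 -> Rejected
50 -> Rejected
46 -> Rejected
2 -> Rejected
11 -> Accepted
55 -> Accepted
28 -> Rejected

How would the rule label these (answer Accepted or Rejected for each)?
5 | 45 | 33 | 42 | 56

Rejected, Rejected, Accepted, Rejected, Rejected

The rule appears to be: multiple of 11.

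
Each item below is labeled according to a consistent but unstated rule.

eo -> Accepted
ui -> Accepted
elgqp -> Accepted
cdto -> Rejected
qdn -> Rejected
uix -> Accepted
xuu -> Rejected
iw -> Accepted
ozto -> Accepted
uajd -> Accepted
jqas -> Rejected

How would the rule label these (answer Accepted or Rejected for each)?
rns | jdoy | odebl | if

Rule: starts with a vowel. This holds for each 'Accepted' example and fails for each 'Rejected' one.
Rejected: rns, since starts with 'r'. Rejected: jdoy, since starts with 'j'. Accepted: odebl, since starts with 'o'. Accepted: if, since starts with 'i'.

Rejected, Rejected, Accepted, Accepted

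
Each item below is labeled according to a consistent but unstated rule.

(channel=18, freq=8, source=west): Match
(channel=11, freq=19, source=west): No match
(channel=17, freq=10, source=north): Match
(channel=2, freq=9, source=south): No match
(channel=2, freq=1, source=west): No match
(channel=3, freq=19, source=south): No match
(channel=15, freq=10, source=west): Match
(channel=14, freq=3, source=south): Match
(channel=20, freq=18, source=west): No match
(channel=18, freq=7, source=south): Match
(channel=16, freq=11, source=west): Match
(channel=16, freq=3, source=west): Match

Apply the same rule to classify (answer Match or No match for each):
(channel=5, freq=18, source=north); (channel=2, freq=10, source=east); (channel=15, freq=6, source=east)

The pattern is that an item is 'Match' exactly when: channel ≥ 3 AND freq ≤ 11.
(channel=5, freq=18, source=north) → channel = 5, freq = 18 → No match. (channel=2, freq=10, source=east) → channel = 2, freq = 10 → No match. (channel=15, freq=6, source=east) → channel = 15, freq = 6 → Match.

No match, No match, Match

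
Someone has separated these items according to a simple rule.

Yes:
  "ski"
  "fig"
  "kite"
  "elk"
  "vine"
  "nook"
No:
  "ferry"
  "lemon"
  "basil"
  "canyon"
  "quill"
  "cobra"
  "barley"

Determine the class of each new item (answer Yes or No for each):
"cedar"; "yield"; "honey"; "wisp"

The classifier is using: length ≤ 4.
"cedar" — length 5, hence No.
"yield" — length 5, hence No.
"honey" — length 5, hence No.
"wisp" — length 4, hence Yes.

No, No, No, Yes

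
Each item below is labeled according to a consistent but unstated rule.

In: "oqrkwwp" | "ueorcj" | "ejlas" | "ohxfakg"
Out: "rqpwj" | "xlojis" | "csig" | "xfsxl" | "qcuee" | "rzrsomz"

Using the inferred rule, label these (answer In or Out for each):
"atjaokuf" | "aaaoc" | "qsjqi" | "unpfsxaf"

In, In, Out, In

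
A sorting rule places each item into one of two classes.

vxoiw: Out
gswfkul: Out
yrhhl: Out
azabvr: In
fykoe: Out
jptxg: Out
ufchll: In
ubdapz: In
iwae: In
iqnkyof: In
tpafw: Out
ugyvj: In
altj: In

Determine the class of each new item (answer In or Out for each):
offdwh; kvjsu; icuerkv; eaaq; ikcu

In, Out, In, In, In

The distinguishing property — starts with a vowel — holds for all the 'In' cases and none of the 'Out' cases.
offdwh → starts with 'o' → In. kvjsu → starts with 'k' → Out. icuerkv → starts with 'i' → In. eaaq → starts with 'e' → In. ikcu → starts with 'i' → In.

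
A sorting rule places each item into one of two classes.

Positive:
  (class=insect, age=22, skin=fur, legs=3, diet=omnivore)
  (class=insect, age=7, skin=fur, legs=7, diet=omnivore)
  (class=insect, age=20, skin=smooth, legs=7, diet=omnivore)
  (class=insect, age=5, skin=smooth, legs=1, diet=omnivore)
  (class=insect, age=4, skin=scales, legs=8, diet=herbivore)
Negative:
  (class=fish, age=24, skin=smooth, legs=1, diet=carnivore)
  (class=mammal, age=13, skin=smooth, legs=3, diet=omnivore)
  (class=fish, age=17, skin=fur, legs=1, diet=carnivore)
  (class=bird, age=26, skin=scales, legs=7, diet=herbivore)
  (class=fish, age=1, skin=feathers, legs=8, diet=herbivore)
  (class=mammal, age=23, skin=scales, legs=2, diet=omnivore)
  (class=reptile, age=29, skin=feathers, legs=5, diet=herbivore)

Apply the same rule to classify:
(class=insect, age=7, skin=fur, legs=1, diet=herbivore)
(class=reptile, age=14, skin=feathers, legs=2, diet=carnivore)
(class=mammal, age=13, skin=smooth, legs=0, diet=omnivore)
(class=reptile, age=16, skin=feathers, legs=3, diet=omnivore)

Checking candidate rules against both groups, what survives is: class is insect.

Positive, Negative, Negative, Negative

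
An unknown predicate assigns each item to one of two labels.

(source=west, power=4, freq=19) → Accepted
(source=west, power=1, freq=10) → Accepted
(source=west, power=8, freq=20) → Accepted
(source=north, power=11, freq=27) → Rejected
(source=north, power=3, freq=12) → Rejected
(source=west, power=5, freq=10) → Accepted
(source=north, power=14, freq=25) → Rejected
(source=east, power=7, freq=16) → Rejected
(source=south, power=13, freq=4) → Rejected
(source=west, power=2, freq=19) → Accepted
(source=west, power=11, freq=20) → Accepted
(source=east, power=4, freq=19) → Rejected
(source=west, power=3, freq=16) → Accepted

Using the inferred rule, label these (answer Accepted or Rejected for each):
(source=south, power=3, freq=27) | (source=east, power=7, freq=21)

Rejected, Rejected

The classifier is using: source is west.
(source=south, power=3, freq=27): source is south, does not fit → Rejected.
(source=east, power=7, freq=21): source is east, does not fit → Rejected.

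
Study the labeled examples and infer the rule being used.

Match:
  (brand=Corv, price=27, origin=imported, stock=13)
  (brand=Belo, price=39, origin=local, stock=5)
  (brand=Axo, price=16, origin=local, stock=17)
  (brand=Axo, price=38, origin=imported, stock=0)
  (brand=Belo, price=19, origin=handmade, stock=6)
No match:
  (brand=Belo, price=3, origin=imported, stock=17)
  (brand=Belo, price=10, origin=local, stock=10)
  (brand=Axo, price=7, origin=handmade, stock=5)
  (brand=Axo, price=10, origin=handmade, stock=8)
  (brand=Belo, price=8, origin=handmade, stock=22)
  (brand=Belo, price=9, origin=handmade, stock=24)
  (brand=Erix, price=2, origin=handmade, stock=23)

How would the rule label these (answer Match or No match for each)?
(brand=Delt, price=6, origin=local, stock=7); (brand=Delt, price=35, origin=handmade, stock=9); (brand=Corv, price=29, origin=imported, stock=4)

No match, Match, Match

The classifier is using: price ≥ 16.
No match: (brand=Delt, price=6, origin=local, stock=7), since price = 6. Match: (brand=Delt, price=35, origin=handmade, stock=9), since price = 35. Match: (brand=Corv, price=29, origin=imported, stock=4), since price = 29.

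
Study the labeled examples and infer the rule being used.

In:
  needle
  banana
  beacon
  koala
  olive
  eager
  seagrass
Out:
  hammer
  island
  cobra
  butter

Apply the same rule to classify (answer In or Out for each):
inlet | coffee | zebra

The distinguishing property — has ≥ 3 vowels — holds for all the 'In' cases and none of the 'Out' cases.
Out: inlet, since 2 vowels.
In: coffee, since 3 vowels.
Out: zebra, since 2 vowels.

Out, In, Out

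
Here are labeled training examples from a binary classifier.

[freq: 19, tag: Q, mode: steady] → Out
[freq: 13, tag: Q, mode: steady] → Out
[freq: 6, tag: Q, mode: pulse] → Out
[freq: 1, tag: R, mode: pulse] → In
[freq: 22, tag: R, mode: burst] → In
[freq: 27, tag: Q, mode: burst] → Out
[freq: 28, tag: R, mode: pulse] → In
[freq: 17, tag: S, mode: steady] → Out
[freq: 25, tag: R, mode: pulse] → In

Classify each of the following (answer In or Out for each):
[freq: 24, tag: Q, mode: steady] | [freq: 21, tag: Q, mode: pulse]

Out, Out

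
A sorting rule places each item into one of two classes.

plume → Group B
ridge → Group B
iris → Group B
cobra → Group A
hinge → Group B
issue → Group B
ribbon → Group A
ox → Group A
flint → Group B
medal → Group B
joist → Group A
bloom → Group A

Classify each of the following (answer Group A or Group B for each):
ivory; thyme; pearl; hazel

Group A, Group B, Group B, Group B

Comparing the two groups points to one rule — contains 'o'.
ivory → has 'o' → Group A. thyme → no 'o' → Group B. pearl → no 'o' → Group B. hazel → no 'o' → Group B.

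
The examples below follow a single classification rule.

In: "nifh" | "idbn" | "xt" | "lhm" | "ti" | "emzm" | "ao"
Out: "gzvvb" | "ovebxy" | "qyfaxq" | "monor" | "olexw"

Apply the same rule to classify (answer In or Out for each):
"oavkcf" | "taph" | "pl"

Out, In, In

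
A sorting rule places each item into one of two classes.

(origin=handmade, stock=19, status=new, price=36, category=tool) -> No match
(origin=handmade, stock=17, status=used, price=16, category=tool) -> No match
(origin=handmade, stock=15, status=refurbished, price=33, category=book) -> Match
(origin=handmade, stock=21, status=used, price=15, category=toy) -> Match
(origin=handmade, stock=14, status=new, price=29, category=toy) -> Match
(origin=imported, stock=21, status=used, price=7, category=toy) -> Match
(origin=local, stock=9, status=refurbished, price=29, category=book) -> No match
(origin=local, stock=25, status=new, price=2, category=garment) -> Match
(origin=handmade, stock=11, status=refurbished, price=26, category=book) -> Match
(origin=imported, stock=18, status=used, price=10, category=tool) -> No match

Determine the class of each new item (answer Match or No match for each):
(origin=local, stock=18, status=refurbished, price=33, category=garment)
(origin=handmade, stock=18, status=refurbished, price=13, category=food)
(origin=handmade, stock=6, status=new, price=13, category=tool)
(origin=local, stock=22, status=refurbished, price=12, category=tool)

Match, Match, No match, No match

The common property of the 'Match' items is: category is not tool AND stock ≥ 11. No 'No match' item has it.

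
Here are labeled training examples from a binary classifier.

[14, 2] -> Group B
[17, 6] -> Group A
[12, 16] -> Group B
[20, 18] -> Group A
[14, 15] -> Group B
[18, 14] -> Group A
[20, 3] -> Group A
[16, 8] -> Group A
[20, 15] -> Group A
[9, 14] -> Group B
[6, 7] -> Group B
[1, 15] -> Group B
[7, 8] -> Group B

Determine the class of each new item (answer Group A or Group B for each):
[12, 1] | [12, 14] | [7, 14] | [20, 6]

Group B, Group B, Group B, Group A

Every 'Group A' example satisfies: first ≥ 15. None of the 'Group B' examples do.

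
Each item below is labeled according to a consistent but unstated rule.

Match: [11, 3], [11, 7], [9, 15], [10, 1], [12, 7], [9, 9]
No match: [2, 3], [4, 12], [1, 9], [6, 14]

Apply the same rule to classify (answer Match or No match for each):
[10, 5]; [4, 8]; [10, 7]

'Match' ⟺ first ≥ 7.
[10, 5]: first 10, passes → Match. [4, 8]: first 4, fails this test → No match. [10, 7]: first 10, passes → Match.

Match, No match, Match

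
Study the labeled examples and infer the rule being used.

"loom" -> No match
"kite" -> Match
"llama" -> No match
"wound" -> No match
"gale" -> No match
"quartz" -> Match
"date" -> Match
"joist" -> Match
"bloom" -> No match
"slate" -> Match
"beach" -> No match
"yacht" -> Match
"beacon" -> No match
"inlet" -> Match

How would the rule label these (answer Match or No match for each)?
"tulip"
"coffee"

Match, No match

The common property of the 'Match' items is: contains 't'. No 'No match' item has it.
"tulip": Match (has 't').
"coffee": No match (no 't').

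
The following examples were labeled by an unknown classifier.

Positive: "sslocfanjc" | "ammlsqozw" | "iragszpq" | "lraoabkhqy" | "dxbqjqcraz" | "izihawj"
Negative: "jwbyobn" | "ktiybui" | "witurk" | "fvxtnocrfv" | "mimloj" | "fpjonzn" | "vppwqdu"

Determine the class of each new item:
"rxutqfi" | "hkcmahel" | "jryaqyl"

Negative, Positive, Positive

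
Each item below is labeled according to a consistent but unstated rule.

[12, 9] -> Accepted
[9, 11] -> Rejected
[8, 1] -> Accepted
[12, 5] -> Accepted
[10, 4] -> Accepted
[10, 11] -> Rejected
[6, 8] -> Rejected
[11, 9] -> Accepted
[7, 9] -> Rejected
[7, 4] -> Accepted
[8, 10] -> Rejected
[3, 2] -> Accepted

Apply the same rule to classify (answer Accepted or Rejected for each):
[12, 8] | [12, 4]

One predicate separates the groups cleanly: first > second.
[12, 8]: Accepted (12 > 8). [12, 4]: Accepted (12 > 4).

Accepted, Accepted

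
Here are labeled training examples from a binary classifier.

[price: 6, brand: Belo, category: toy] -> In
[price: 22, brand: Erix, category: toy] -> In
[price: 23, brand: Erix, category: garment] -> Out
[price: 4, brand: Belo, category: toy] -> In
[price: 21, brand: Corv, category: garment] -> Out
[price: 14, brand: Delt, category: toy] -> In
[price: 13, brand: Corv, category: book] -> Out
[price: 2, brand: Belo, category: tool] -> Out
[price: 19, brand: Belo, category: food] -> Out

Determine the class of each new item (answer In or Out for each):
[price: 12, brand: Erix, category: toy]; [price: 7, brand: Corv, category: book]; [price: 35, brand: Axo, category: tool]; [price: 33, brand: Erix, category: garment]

In, Out, Out, Out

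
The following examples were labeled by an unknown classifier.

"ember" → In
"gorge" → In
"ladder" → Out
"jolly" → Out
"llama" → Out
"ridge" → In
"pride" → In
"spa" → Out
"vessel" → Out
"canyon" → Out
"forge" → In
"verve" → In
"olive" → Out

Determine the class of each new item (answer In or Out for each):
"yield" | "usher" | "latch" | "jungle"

Out, In, Out, Out

All 'In' examples share one property — odd length AND contains 'r' — and every 'Out' example lacks it.
"yield": length 5, no 'r', fails this test → Out.
"usher": length 5, has 'r', qualifies → In.
"latch": length 5, no 'r', fails this test → Out.
"jungle": length 6, no 'r', fails this test → Out.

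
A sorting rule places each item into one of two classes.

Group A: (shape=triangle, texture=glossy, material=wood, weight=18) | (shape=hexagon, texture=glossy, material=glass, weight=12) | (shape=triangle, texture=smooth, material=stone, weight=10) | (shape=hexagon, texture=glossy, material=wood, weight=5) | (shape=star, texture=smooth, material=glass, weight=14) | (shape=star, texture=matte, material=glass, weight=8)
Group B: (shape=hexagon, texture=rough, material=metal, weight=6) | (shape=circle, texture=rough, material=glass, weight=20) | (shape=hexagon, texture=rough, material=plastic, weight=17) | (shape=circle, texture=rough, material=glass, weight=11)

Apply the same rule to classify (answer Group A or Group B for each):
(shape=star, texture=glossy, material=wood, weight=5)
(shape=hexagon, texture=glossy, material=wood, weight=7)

The common property of the 'Group A' items is: texture is not rough. No 'Group B' item has it.

Group A, Group A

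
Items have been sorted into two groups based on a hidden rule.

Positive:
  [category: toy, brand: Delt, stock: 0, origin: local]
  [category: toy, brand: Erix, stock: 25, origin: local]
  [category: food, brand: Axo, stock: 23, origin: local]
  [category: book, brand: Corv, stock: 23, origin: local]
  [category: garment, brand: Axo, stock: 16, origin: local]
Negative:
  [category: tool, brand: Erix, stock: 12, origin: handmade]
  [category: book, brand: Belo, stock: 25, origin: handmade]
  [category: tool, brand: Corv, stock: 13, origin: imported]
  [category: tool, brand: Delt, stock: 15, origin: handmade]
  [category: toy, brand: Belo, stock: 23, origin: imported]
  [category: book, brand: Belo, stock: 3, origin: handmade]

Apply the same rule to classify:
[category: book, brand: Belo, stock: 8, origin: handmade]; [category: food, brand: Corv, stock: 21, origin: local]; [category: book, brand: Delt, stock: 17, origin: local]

A rule that fits every label: origin is local — true of each 'Positive' example, false of each 'Negative' one.
[category: book, brand: Belo, stock: 8, origin: handmade]: Negative (origin is handmade).
[category: food, brand: Corv, stock: 21, origin: local]: Positive (origin is local).
[category: book, brand: Delt, stock: 17, origin: local]: Positive (origin is local).

Negative, Positive, Positive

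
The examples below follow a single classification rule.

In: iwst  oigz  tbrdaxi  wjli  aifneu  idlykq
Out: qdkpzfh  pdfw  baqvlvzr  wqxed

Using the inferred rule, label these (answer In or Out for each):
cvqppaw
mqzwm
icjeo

Out, Out, In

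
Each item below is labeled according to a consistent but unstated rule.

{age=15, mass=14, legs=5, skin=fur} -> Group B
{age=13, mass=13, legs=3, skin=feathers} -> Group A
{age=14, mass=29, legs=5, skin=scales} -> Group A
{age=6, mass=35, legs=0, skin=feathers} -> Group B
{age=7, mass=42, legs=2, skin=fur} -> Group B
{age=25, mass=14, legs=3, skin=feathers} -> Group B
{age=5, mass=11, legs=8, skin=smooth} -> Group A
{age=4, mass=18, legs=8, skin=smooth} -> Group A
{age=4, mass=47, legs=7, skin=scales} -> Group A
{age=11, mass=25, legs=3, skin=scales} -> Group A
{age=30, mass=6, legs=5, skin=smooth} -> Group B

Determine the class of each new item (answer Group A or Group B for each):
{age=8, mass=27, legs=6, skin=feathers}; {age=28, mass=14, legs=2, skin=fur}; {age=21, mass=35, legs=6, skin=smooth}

The pattern is that an item is 'Group A' exactly when: legs ≥ 3 AND age ≤ 14.
{age=8, mass=27, legs=6, skin=feathers}: legs = 6, age = 8 — has this property, so Group A. {age=28, mass=14, legs=2, skin=fur}: legs = 2, age = 28 — does not satisfy this, so Group B. {age=21, mass=35, legs=6, skin=smooth}: legs = 6, age = 21 — does not satisfy this, so Group B.

Group A, Group B, Group B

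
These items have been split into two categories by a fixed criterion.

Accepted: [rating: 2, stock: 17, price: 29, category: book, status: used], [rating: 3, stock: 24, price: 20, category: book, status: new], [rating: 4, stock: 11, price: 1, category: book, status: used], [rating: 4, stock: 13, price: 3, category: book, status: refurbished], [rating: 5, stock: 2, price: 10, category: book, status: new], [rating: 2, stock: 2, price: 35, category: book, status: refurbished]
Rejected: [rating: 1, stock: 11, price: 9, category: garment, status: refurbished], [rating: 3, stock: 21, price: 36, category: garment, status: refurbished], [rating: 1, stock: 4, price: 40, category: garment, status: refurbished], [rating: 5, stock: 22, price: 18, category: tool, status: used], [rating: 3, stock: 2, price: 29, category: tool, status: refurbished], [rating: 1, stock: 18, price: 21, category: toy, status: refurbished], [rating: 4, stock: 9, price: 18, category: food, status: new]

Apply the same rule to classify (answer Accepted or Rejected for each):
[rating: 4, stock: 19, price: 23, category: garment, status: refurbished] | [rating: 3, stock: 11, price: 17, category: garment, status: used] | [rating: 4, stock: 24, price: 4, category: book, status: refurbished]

Checking candidate rules against both groups, what survives is: category is book.
[rating: 4, stock: 19, price: 23, category: garment, status: refurbished] — category is garment, hence Rejected.
[rating: 3, stock: 11, price: 17, category: garment, status: used] — category is garment, hence Rejected.
[rating: 4, stock: 24, price: 4, category: book, status: refurbished] — category is book, hence Accepted.

Rejected, Rejected, Accepted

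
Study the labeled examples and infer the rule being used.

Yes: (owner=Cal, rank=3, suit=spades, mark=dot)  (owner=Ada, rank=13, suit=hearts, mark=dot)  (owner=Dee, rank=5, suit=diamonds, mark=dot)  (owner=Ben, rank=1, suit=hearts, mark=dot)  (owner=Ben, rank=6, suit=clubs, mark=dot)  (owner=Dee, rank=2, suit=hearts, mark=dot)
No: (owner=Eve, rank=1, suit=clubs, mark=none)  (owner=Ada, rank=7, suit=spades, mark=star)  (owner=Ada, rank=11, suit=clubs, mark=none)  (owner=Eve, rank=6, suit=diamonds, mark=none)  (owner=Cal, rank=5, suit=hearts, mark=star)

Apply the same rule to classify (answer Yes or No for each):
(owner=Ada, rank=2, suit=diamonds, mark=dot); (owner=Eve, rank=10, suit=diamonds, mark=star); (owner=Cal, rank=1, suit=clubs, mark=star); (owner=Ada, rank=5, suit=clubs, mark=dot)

A rule that fits every label: mark is dot — true of each 'Yes' example, false of each 'No' one.
(owner=Ada, rank=2, suit=diamonds, mark=dot): Yes (mark is dot). (owner=Eve, rank=10, suit=diamonds, mark=star): No (mark is star). (owner=Cal, rank=1, suit=clubs, mark=star): No (mark is star). (owner=Ada, rank=5, suit=clubs, mark=dot): Yes (mark is dot).

Yes, No, No, Yes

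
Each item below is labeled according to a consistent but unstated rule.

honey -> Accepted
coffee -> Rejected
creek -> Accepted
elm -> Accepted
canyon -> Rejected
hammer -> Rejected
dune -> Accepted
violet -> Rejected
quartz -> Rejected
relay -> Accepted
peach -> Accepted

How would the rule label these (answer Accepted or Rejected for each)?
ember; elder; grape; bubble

All 'Accepted' examples share one property — length ≤ 5 — and every 'Rejected' example lacks it.
ember — length 5, hence Accepted.
elder — length 5, hence Accepted.
grape — length 5, hence Accepted.
bubble — length 6, hence Rejected.

Accepted, Accepted, Accepted, Rejected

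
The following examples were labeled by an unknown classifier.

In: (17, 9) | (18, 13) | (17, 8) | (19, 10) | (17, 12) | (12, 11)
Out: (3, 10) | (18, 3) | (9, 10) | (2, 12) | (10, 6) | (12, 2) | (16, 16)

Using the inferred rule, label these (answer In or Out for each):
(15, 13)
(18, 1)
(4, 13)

In, Out, Out

A rule that fits every label: first > second AND sum ≥ 23 — true of each 'In' example, false of each 'Out' one.
(15, 13) → 15 > 13, 15+13 = 28 → In. (18, 1) → 18 > 1, 18+1 = 19 → Out. (4, 13) → 4 < 13, 4+13 = 17 → Out.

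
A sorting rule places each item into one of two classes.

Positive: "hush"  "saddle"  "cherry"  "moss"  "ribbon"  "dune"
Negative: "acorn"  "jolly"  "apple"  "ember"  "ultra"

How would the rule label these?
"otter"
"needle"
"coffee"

One predicate separates the groups cleanly: even length.
"otter": length 5 — doesn't match, so Negative. "needle": length 6 — passes, so Positive. "coffee": length 6 — passes, so Positive.

Negative, Positive, Positive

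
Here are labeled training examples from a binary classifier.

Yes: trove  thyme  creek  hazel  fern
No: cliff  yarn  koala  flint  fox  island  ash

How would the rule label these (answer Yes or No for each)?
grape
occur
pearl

Yes, No, Yes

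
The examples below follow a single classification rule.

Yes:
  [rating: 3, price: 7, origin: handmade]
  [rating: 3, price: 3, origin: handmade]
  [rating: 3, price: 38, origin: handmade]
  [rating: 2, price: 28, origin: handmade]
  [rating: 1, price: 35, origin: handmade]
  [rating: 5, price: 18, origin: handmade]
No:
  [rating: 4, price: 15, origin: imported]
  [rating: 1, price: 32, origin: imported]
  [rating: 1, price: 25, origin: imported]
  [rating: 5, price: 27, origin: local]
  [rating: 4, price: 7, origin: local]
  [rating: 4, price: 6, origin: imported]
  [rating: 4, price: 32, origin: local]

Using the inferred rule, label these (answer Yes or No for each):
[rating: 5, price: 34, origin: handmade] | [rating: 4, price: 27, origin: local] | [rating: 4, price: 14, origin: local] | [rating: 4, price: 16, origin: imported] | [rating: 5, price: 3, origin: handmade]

Yes, No, No, No, Yes

Looking at the examples, the only property every 'Yes' case has and every 'No' case lacks is: origin is handmade.
[rating: 5, price: 34, origin: handmade] — origin is handmade, hence Yes.
[rating: 4, price: 27, origin: local] — origin is local, hence No.
[rating: 4, price: 14, origin: local] — origin is local, hence No.
[rating: 4, price: 16, origin: imported] — origin is imported, hence No.
[rating: 5, price: 3, origin: handmade] — origin is handmade, hence Yes.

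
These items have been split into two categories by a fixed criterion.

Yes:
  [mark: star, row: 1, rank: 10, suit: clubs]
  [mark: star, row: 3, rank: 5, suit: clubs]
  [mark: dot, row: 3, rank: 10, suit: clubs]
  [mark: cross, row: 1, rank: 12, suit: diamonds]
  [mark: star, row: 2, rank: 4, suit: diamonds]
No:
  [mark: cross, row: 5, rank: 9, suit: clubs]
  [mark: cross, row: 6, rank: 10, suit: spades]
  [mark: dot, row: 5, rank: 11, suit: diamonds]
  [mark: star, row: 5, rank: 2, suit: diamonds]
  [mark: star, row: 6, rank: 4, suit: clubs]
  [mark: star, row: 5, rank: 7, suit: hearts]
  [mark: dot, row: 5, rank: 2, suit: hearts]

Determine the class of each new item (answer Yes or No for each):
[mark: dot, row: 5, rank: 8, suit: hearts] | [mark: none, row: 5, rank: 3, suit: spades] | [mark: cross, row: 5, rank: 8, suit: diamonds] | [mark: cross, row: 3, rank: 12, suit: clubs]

No, No, No, Yes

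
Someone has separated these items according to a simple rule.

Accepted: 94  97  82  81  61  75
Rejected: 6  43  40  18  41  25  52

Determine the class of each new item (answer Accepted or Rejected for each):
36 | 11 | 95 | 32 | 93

Rejected, Rejected, Accepted, Rejected, Accepted

The simplest hypothesis consistent with all the labels is: at least 61.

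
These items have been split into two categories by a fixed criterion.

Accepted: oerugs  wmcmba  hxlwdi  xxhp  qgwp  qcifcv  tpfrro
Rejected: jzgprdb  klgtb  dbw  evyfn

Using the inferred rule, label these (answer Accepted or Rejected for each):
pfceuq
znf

The distinguishing property — even length — holds for all the 'Accepted' cases and none of the 'Rejected' cases.
pfceuq → length 6 → Accepted.
znf → length 3 → Rejected.

Accepted, Rejected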